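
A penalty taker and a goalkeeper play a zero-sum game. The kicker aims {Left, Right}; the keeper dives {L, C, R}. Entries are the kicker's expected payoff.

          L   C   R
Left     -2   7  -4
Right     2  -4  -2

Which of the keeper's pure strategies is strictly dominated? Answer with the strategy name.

R holds the kicker's payoff strictly below L in every row: -4 < -2, -2 < 2.
So L is strictly dominated for the keeper.

L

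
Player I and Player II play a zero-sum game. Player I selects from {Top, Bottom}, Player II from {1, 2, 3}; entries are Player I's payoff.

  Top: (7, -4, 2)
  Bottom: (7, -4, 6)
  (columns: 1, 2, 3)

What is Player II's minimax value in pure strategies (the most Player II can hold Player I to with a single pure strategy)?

Column maxima: 1 → 7, 2 → -4, 3 → 6.
The smallest of these is -4.

-4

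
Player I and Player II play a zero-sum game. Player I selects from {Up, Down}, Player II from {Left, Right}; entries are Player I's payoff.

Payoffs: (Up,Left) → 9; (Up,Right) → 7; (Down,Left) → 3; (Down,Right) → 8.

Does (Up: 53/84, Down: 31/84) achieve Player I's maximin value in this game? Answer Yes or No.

No

Against Left this mix gives (53/84)·9 + (31/84)·3 = 95/14.
Against Right this mix gives (53/84)·7 + (31/84)·8 = 619/84.
Player II will play Left, holding Player I to 95/14. Shifting weight toward the row that does better against Left would raise this floor (the equalizing mix achieves 51/7 against both Left and Right), so the proposed strategy is not optimal.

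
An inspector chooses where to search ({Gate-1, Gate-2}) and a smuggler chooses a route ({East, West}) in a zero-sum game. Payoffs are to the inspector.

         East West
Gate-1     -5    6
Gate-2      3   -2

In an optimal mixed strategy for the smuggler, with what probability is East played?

1/2

Row minima: Gate-1 → -5, Gate-2 → -2; maximin = -2.
Column maxima: East → 3, West → 6; minimax = 3.
-2 ≠ 3, so there is no saddle point; optimal play is mixed.
Let the inspector play Gate-1 with probability p. Expected payoff against East: (-5)p + 3(1−p) = −8p + 3; against West: 6p + (-2)(1−p) = 8p − 2.
Setting these equal: −8p + 3 = 8p − 2 ⇒ −16p = -5 ⇒ p = 5/16, and the value is (-8)·(5/16) + 3 = 1/2.
For the smuggler: with q = P(East), equating Gate-1's and Gate-2's payoffs gives −11q + 6 = 5q − 2 ⇒ q = 1/2.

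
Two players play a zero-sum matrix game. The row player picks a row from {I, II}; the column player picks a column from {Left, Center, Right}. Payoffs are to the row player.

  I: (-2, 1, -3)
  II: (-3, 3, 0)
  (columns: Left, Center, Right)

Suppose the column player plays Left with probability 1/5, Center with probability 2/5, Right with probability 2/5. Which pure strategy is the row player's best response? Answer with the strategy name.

Expected payoff of I: (1/5)·(-2) + (2/5)·1 + (2/5)·(-3) = -6/5.
Expected payoff of II: (1/5)·(-3) + (2/5)·3 + (2/5)·0 = 3/5.
The largest is 3/5, so the row player's best response is II.

II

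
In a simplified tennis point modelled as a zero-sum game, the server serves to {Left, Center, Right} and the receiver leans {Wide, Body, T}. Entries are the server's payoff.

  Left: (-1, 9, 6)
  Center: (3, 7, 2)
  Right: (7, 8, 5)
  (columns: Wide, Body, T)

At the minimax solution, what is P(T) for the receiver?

8/9

Row minima: Left → -1, Center → 2, Right → 5; maximin = 5.
Column maxima: Wide → 7, Body → 9, T → 6; minimax = 6.
5 ≠ 6, so there is no saddle point; optimal play is mixed.
Center is strictly dominated by Right, so the server never plays it.
Body is strictly dominated by Wide (it gives the server strictly more in every row), so the receiver never plays it.
On the remaining 2×2 (Left, Right vs Wide, T):
Let the server play Left with probability p. Expected payoff against Wide: (-1)p + 7(1−p) = −8p + 7; against T: 6p + 5(1−p) = p + 5.
Setting these equal: −8p + 7 = p + 5 ⇒ −9p = -2 ⇒ p = 2/9, and the value is (-8)·(2/9) + 7 = 47/9.
For the receiver: with q = P(Wide), equating Left's and Right's payoffs gives −7q + 6 = 2q + 5 ⇒ q = 1/9.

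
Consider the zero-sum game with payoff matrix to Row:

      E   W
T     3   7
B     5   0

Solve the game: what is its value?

35/9

Row minima: T → 3, B → 0; maximin = 3.
Column maxima: E → 5, W → 7; minimax = 5.
3 ≠ 5, so there is no saddle point; optimal play is mixed.
Let Row play T with probability p. Expected payoff against E: 3p + 5(1−p) = −2p + 5; against W: 7p + 0(1−p) = 7p.
Setting these equal: −2p + 5 = 7p ⇒ −9p = -5 ⇒ p = 5/9, and the value is (-2)·(5/9) + 5 = 35/9.
For Column: with q = P(E), equating T's and B's payoffs gives −4q + 7 = 5q ⇒ q = 7/9.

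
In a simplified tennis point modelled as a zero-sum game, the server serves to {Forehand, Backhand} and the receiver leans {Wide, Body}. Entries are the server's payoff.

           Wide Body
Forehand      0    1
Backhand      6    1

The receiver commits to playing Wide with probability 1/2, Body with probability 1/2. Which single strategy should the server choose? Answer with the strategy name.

Expected payoff of Forehand: (1/2)·0 + (1/2)·1 = 1/2.
Expected payoff of Backhand: (1/2)·6 + (1/2)·1 = 7/2.
The largest is 7/2, so the server's best response is Backhand.

Backhand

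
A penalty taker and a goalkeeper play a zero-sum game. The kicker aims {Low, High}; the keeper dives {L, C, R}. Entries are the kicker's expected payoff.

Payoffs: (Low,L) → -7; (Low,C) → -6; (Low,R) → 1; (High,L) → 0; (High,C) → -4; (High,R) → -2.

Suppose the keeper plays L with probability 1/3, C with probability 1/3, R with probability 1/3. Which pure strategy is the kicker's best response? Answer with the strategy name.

High

Expected payoff of Low: (1/3)·(-7) + (1/3)·(-6) + (1/3)·1 = -4.
Expected payoff of High: (1/3)·0 + (1/3)·(-4) + (1/3)·(-2) = -2.
The largest is -2, so the kicker's best response is High.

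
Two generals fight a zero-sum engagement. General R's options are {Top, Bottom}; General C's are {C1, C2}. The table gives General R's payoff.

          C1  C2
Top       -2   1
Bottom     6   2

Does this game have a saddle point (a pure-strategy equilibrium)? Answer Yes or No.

Yes

Row minima: Top → -2, Bottom → 2; maximin = 2.
Column maxima: C1 → 6, C2 → 2; minimax = 2.
maximin = minimax = 2, so a saddle point exists.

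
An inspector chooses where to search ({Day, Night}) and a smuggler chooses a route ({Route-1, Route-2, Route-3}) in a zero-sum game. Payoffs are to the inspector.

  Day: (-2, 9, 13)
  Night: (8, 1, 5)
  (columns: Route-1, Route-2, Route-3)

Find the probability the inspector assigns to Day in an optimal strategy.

Row minima: Day → -2, Night → 1; maximin = 1.
Column maxima: Route-1 → 8, Route-2 → 9, Route-3 → 13; minimax = 8.
1 ≠ 8, so there is no saddle point; optimal play is mixed.
Route-3 is strictly dominated by Route-2 (it gives the inspector strictly more in every row), so the smuggler never plays it.
On the remaining 2×2 (Day, Night vs Route-1, Route-2):
Let the inspector play Day with probability p. Expected payoff against Route-1: (-2)p + 8(1−p) = −10p + 8; against Route-2: 9p + 1(1−p) = 8p + 1.
Setting these equal: −10p + 8 = 8p + 1 ⇒ −18p = -7 ⇒ p = 7/18, and the value is (-10)·(7/18) + 8 = 37/9.
For the smuggler: with q = P(Route-1), equating Day's and Night's payoffs gives −11q + 9 = 7q + 1 ⇒ q = 4/9.

7/18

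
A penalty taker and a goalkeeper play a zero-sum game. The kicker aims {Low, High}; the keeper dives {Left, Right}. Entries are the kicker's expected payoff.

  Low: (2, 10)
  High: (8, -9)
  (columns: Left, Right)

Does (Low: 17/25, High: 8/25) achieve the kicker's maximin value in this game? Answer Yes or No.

Against Left this mix gives (17/25)·2 + (8/25)·8 = 98/25.
Against Right this mix gives (17/25)·10 + (8/25)·(-9) = 98/25.
All of the keeper's active replies (Left, Right) yield 98/25, and no column does worse for the kicker. The mix makes the keeper indifferent and guarantees 98/25, so it is optimal.

Yes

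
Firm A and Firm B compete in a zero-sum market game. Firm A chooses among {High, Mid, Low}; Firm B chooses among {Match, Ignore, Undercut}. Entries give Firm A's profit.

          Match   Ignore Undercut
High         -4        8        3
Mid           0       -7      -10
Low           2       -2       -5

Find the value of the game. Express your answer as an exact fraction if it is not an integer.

-1

Row minima: High → -4, Mid → -10, Low → -5; maximin = -4.
Column maxima: Match → 2, Ignore → 8, Undercut → 3; minimax = 2.
-4 ≠ 2, so there is no saddle point; optimal play is mixed.
Mid is strictly dominated by Low, so Firm A never plays it.
Ignore is strictly dominated by Undercut (it gives Firm A strictly more in every row), so Firm B never plays it.
On the remaining 2×2 (High, Low vs Match, Undercut):
Let Firm A play High with probability p. Expected payoff against Match: (-4)p + 2(1−p) = −6p + 2; against Undercut: 3p + (-5)(1−p) = 8p − 5.
Setting these equal: −6p + 2 = 8p − 5 ⇒ −14p = -7 ⇒ p = 1/2, and the value is (-6)·(1/2) + 2 = -1.
For Firm B: with q = P(Match), equating High's and Low's payoffs gives −7q + 3 = 7q − 5 ⇒ q = 4/7.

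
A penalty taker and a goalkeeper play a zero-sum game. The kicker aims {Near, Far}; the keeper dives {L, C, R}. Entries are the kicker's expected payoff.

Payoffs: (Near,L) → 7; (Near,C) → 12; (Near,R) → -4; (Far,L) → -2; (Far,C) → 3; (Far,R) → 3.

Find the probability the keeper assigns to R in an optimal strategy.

9/16

Row minima: Near → -4, Far → -2; maximin = -2.
Column maxima: L → 7, C → 12, R → 3; minimax = 3.
-2 ≠ 3, so there is no saddle point; optimal play is mixed.
C is strictly dominated by L (it gives the kicker strictly more in every row), so the keeper never plays it.
On the remaining 2×2 (Near, Far vs L, R):
Let the kicker play Near with probability p. Expected payoff against L: 7p + (-2)(1−p) = 9p − 2; against R: (-4)p + 3(1−p) = −7p + 3.
Setting these equal: 9p − 2 = −7p + 3 ⇒ 16p = 5 ⇒ p = 5/16, and the value is (9)·(5/16) − 2 = 13/16.
For the keeper: with q = P(L), equating Near's and Far's payoffs gives 11q − 4 = −5q + 3 ⇒ q = 7/16.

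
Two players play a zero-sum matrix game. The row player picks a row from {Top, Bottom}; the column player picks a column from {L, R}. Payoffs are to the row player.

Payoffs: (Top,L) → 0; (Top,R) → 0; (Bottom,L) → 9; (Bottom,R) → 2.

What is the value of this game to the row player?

2

Row minima: Top → 0, Bottom → 2; maximin = 2.
Column maxima: L → 9, R → 2; minimax = 2.
Since maximin = minimax = 2, there is a saddle point and the value is 2.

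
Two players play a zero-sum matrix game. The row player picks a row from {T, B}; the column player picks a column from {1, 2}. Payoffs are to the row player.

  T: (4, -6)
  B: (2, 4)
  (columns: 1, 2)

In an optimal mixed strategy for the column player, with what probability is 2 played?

Row minima: T → -6, B → 2; maximin = 2.
Column maxima: 1 → 4, 2 → 4; minimax = 4.
2 ≠ 4, so there is no saddle point; optimal play is mixed.
Let the row player play T with probability p. Expected payoff against 1: 4p + 2(1−p) = 2p + 2; against 2: (-6)p + 4(1−p) = −10p + 4.
Setting these equal: 2p + 2 = −10p + 4 ⇒ 12p = 2 ⇒ p = 1/6, and the value is (2)·(1/6) + 2 = 7/3.
For the column player: with q = P(1), equating T's and B's payoffs gives 10q − 6 = −2q + 4 ⇒ q = 5/6.

1/6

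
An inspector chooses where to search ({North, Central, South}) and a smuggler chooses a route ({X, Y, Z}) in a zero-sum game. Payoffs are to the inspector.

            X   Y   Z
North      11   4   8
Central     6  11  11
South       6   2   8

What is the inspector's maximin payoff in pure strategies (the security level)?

Row minima: North → 4, Central → 6, South → 2.
The best of these is 6.

6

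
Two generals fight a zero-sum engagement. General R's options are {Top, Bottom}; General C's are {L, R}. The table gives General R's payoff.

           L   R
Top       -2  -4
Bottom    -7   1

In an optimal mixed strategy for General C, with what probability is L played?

1/2

Row minima: Top → -4, Bottom → -7; maximin = -4.
Column maxima: L → -2, R → 1; minimax = -2.
-4 ≠ -2, so there is no saddle point; optimal play is mixed.
Let General R play Top with probability p. Expected payoff against L: (-2)p + (-7)(1−p) = 5p − 7; against R: (-4)p + 1(1−p) = −5p + 1.
Setting these equal: 5p − 7 = −5p + 1 ⇒ 10p = 8 ⇒ p = 4/5, and the value is (5)·(4/5) − 7 = -3.
For General C: with q = P(L), equating Top's and Bottom's payoffs gives 2q − 4 = −8q + 1 ⇒ q = 1/2.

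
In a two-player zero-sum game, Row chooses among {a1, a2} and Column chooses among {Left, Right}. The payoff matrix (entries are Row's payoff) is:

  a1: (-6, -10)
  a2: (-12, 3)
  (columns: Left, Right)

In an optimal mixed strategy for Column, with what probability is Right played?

6/19

Row minima: a1 → -10, a2 → -12; maximin = -10.
Column maxima: Left → -6, Right → 3; minimax = -6.
-10 ≠ -6, so there is no saddle point; optimal play is mixed.
Let Row play a1 with probability p. Expected payoff against Left: (-6)p + (-12)(1−p) = 6p − 12; against Right: (-10)p + 3(1−p) = −13p + 3.
Setting these equal: 6p − 12 = −13p + 3 ⇒ 19p = 15 ⇒ p = 15/19, and the value is (6)·(15/19) − 12 = -138/19.
For Column: with q = P(Left), equating a1's and a2's payoffs gives 4q − 10 = −15q + 3 ⇒ q = 13/19.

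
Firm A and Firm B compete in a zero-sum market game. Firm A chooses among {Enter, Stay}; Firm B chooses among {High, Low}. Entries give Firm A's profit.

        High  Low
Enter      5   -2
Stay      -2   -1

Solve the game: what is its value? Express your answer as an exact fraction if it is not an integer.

Row minima: Enter → -2, Stay → -2; maximin = -2.
Column maxima: High → 5, Low → -1; minimax = -1.
-2 ≠ -1, so there is no saddle point; optimal play is mixed.
Let Firm A play Enter with probability p. Expected payoff against High: 5p + (-2)(1−p) = 7p − 2; against Low: (-2)p + (-1)(1−p) = −p − 1.
Setting these equal: 7p − 2 = −p − 1 ⇒ 8p = 1 ⇒ p = 1/8, and the value is (7)·(1/8) − 2 = -9/8.
For Firm B: with q = P(High), equating Enter's and Stay's payoffs gives 7q − 2 = −q − 1 ⇒ q = 1/8.

-9/8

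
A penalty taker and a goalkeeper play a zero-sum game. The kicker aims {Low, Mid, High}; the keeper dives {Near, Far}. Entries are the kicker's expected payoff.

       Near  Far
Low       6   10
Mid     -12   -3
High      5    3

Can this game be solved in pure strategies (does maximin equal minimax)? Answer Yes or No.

Row minima: Low → 6, Mid → -12, High → 3; maximin = 6.
Column maxima: Near → 6, Far → 10; minimax = 6.
maximin = minimax = 6, so a saddle point exists.

Yes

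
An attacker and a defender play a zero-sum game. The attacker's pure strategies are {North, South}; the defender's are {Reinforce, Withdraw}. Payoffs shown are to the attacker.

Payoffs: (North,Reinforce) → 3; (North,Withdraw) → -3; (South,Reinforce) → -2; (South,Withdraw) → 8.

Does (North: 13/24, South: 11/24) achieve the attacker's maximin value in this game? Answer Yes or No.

Against Reinforce this mix gives (13/24)·3 + (11/24)·(-2) = 17/24.
Against Withdraw this mix gives (13/24)·(-3) + (11/24)·8 = 49/24.
The defender will play Reinforce, holding the attacker to 17/24. Shifting weight toward the row that does better against Reinforce would raise this floor (the equalizing mix achieves 9/8 against both Reinforce and Withdraw), so the proposed strategy is not optimal.

No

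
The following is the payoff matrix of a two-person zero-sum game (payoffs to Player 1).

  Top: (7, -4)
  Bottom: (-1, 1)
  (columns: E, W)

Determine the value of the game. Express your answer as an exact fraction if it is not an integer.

3/13

Row minima: Top → -4, Bottom → -1; maximin = -1.
Column maxima: E → 7, W → 1; minimax = 1.
-1 ≠ 1, so there is no saddle point; optimal play is mixed.
Let Player 1 play Top with probability p. Expected payoff against E: 7p + (-1)(1−p) = 8p − 1; against W: (-4)p + 1(1−p) = −5p + 1.
Setting these equal: 8p − 1 = −5p + 1 ⇒ 13p = 2 ⇒ p = 2/13, and the value is (8)·(2/13) − 1 = 3/13.
For Player 2: with q = P(E), equating Top's and Bottom's payoffs gives 11q − 4 = −2q + 1 ⇒ q = 5/13.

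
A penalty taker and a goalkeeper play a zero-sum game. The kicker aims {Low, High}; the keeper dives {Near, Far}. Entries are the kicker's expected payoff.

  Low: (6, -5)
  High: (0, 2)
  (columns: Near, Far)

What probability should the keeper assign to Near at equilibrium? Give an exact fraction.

Row minima: Low → -5, High → 0; maximin = 0.
Column maxima: Near → 6, Far → 2; minimax = 2.
0 ≠ 2, so there is no saddle point; optimal play is mixed.
Let the kicker play Low with probability p. Expected payoff against Near: 6p + 0(1−p) = 6p; against Far: (-5)p + 2(1−p) = −7p + 2.
Setting these equal: 6p = −7p + 2 ⇒ 13p = 2 ⇒ p = 2/13, and the value is (6)·(2/13) = 12/13.
For the keeper: with q = P(Near), equating Low's and High's payoffs gives 11q − 5 = −2q + 2 ⇒ q = 7/13.

7/13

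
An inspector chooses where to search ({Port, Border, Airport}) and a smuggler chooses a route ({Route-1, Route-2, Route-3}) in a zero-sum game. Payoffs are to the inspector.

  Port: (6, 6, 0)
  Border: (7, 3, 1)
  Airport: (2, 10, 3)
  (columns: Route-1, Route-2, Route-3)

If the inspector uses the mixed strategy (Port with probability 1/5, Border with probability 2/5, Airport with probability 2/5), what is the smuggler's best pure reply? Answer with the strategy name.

Route-3

If the smuggler plays Route-1, the inspector's expected payoff is (1/5)·6 + (2/5)·7 + (2/5)·2 = 24/5.
If the smuggler plays Route-2, the inspector's expected payoff is (1/5)·6 + (2/5)·3 + (2/5)·10 = 32/5.
If the smuggler plays Route-3, the inspector's expected payoff is (1/5)·0 + (2/5)·1 + (2/5)·3 = 8/5.
The smuggler minimizes the inspector's payoff; the smallest is 8/5, so the best response is Route-3.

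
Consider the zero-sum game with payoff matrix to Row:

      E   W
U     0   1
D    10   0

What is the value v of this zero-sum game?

10/11

Row minima: U → 0, D → 0; maximin = 0.
Column maxima: E → 10, W → 1; minimax = 1.
0 ≠ 1, so there is no saddle point; optimal play is mixed.
Let Row play U with probability p. Expected payoff against E: 0p + 10(1−p) = −10p + 10; against W: 1p + 0(1−p) = p.
Setting these equal: −10p + 10 = p ⇒ −11p = -10 ⇒ p = 10/11, and the value is (-10)·(10/11) + 10 = 10/11.
For Column: with q = P(E), equating U's and D's payoffs gives −q + 1 = 10q ⇒ q = 1/11.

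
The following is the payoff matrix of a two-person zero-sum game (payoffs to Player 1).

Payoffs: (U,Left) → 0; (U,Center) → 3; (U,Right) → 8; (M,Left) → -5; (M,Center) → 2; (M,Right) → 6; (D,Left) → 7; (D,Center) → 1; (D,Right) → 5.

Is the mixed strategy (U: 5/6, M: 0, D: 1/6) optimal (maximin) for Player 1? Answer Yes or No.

Against Left this mix gives (5/6)·0 + (1/6)·7 = 7/6.
Against Center this mix gives (5/6)·3 + (1/6)·1 = 8/3.
Against Right this mix gives (5/6)·8 + (1/6)·5 = 15/2.
Player 2 will play Left, holding Player 1 to 7/6. Shifting weight toward the row that does better against Left would raise this floor (the equalizing mix achieves 7/3 against both Left and Center), so the proposed strategy is not optimal.

No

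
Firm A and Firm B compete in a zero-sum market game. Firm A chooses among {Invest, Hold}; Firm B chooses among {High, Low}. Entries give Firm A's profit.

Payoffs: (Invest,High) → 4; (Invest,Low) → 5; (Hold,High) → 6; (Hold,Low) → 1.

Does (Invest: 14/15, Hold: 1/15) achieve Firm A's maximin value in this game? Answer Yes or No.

No

Against High this mix gives (14/15)·4 + (1/15)·6 = 62/15.
Against Low this mix gives (14/15)·5 + (1/15)·1 = 71/15.
Firm B will play High, holding Firm A to 62/15. Shifting weight toward the row that does better against High would raise this floor (the equalizing mix achieves 13/3 against both High and Low), so the proposed strategy is not optimal.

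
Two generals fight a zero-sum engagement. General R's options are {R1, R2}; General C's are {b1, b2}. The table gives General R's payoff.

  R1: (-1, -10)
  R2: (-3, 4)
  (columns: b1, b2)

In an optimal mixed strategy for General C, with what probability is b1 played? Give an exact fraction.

Row minima: R1 → -10, R2 → -3; maximin = -3.
Column maxima: b1 → -1, b2 → 4; minimax = -1.
-3 ≠ -1, so there is no saddle point; optimal play is mixed.
Let General R play R1 with probability p. Expected payoff against b1: (-1)p + (-3)(1−p) = 2p − 3; against b2: (-10)p + 4(1−p) = −14p + 4.
Setting these equal: 2p − 3 = −14p + 4 ⇒ 16p = 7 ⇒ p = 7/16, and the value is (2)·(7/16) − 3 = -17/8.
For General C: with q = P(b1), equating R1's and R2's payoffs gives 9q − 10 = −7q + 4 ⇒ q = 7/8.

7/8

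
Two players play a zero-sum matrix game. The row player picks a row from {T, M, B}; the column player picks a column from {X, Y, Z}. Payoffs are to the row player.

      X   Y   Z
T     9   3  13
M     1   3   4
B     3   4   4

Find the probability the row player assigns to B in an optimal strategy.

6/7

Row minima: T → 3, M → 1, B → 3; maximin = 3.
Column maxima: X → 9, Y → 4, Z → 13; minimax = 4.
3 ≠ 4, so there is no saddle point; optimal play is mixed.
Z is strictly dominated by X (it gives the row player strictly more in every row), so the column player never plays it.
With Z eliminated, M is strictly dominated by B (B gives the row player strictly more in every remaining column), so the row player never plays it.
On the remaining 2×2 (T, B vs X, Y):
Let the row player play T with probability p. Expected payoff against X: 9p + 3(1−p) = 6p + 3; against Y: 3p + 4(1−p) = −p + 4.
Setting these equal: 6p + 3 = −p + 4 ⇒ 7p = 1 ⇒ p = 1/7, and the value is (6)·(1/7) + 3 = 27/7.
For the column player: with q = P(X), equating T's and B's payoffs gives 6q + 3 = −q + 4 ⇒ q = 1/7.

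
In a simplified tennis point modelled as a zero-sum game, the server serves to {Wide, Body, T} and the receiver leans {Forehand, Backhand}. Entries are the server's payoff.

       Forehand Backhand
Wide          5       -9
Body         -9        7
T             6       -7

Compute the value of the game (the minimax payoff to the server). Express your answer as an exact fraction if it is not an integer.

Row minima: Wide → -9, Body → -9, T → -7; maximin = -7.
Column maxima: Forehand → 6, Backhand → 7; minimax = 6.
-7 ≠ 6, so there is no saddle point; optimal play is mixed.
Wide is strictly dominated by T, so the server never plays it.
On the remaining 2×2 (Body, T vs Forehand, Backhand):
Let the server play Body with probability p. Expected payoff against Forehand: (-9)p + 6(1−p) = −15p + 6; against Backhand: 7p + (-7)(1−p) = 14p − 7.
Setting these equal: −15p + 6 = 14p − 7 ⇒ −29p = -13 ⇒ p = 13/29, and the value is (-15)·(13/29) + 6 = -21/29.
For the receiver: with q = P(Forehand), equating Body's and T's payoffs gives −16q + 7 = 13q − 7 ⇒ q = 14/29.

-21/29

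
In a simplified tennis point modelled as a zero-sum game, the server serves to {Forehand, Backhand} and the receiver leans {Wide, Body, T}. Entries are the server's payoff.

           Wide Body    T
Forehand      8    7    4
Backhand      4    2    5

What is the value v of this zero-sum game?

Row minima: Forehand → 4, Backhand → 2; maximin = 4.
Column maxima: Wide → 8, Body → 7, T → 5; minimax = 5.
4 ≠ 5, so there is no saddle point; optimal play is mixed.
Wide is strictly dominated by Body (it gives the server strictly more in every row), so the receiver never plays it.
On the remaining 2×2 (Forehand, Backhand vs Body, T):
Let the server play Forehand with probability p. Expected payoff against Body: 7p + 2(1−p) = 5p + 2; against T: 4p + 5(1−p) = −p + 5.
Setting these equal: 5p + 2 = −p + 5 ⇒ 6p = 3 ⇒ p = 1/2, and the value is (5)·(1/2) + 2 = 9/2.
For the receiver: with q = P(Body), equating Forehand's and Backhand's payoffs gives 3q + 4 = −3q + 5 ⇒ q = 1/6.

9/2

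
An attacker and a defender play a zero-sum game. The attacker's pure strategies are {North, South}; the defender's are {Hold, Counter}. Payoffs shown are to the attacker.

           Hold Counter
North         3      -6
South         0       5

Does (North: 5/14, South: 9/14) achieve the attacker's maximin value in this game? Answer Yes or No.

Against Hold this mix gives (5/14)·3 + (9/14)·0 = 15/14.
Against Counter this mix gives (5/14)·(-6) + (9/14)·5 = 15/14.
All of the defender's active replies (Hold, Counter) yield 15/14, and no column does worse for the attacker. The mix makes the defender indifferent and guarantees 15/14, so it is optimal.

Yes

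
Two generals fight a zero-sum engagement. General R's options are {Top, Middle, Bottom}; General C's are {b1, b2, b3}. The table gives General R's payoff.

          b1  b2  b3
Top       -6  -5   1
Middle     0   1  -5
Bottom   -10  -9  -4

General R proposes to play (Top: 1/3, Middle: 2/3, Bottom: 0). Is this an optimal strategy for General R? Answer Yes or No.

No

Against b1 this mix gives (1/3)·(-6) + (2/3)·0 = -2.
Against b2 this mix gives (1/3)·(-5) + (2/3)·1 = -1.
Against b3 this mix gives (1/3)·1 + (2/3)·(-5) = -3.
General C will play b3, holding General R to -3. Shifting weight toward the row that does better against b3 would raise this floor (the equalizing mix achieves -5/2 against both b3 and b1), so the proposed strategy is not optimal.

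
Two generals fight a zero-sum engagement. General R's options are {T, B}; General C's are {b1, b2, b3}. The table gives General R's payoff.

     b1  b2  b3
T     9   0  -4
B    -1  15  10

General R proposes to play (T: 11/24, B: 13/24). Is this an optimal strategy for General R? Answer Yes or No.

Yes

Against b1 this mix gives (11/24)·9 + (13/24)·(-1) = 43/12.
Against b2 this mix gives (11/24)·0 + (13/24)·15 = 65/8.
Against b3 this mix gives (11/24)·(-4) + (13/24)·10 = 43/12.
All of General C's active replies (b1, b3) yield 43/12, and no column does worse for General R. The mix makes General C indifferent and guarantees 43/12, so it is optimal.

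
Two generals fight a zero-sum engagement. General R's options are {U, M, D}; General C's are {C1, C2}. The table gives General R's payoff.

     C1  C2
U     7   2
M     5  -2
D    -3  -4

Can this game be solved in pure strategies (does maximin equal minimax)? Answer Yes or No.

Row minima: U → 2, M → -2, D → -4; maximin = 2.
Column maxima: C1 → 7, C2 → 2; minimax = 2.
maximin = minimax = 2, so a saddle point exists.

Yes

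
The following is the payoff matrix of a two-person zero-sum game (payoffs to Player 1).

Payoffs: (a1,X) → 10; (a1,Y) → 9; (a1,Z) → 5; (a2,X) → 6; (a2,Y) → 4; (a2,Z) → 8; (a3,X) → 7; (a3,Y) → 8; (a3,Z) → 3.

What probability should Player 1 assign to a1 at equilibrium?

1/2

Row minima: a1 → 5, a2 → 4, a3 → 3; maximin = 5.
Column maxima: X → 10, Y → 9, Z → 8; minimax = 8.
5 ≠ 8, so there is no saddle point; optimal play is mixed.
a3 is strictly dominated by a1, so Player 1 never plays it.
With a3 eliminated, X is strictly dominated by Y (it gives Player 1 strictly more in every remaining row), so Player 2 never plays it.
On the remaining 2×2 (a1, a2 vs Y, Z):
Let Player 1 play a1 with probability p. Expected payoff against Y: 9p + 4(1−p) = 5p + 4; against Z: 5p + 8(1−p) = −3p + 8.
Setting these equal: 5p + 4 = −3p + 8 ⇒ 8p = 4 ⇒ p = 1/2, and the value is (5)·(1/2) + 4 = 13/2.
For Player 2: with q = P(Y), equating a1's and a2's payoffs gives 4q + 5 = −4q + 8 ⇒ q = 3/8.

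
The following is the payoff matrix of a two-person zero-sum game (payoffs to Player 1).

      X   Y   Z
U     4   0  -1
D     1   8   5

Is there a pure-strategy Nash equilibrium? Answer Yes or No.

No

Row minima: U → -1, D → 1; maximin = 1.
Column maxima: X → 4, Y → 8, Z → 5; minimax = 4.
1 ≠ 4, so no pure-strategy equilibrium exists.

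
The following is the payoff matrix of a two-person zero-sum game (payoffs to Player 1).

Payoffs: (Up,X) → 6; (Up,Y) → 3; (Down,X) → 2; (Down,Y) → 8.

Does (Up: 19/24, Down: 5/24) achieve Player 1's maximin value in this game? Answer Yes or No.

No

Against X this mix gives (19/24)·6 + (5/24)·2 = 31/6.
Against Y this mix gives (19/24)·3 + (5/24)·8 = 97/24.
Player 2 will play Y, holding Player 1 to 97/24. Shifting weight toward the row that does better against Y would raise this floor (the equalizing mix achieves 14/3 against both Y and X), so the proposed strategy is not optimal.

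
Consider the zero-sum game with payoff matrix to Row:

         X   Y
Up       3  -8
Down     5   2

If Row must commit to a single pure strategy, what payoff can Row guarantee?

Row minima: Up → -8, Down → 2.
The best of these is 2.

2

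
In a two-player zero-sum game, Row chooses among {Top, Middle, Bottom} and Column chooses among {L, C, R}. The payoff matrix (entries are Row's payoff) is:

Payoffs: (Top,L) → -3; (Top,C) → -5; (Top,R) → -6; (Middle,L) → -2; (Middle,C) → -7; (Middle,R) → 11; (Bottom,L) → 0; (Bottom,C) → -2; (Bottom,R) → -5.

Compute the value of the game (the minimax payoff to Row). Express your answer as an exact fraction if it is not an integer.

Row minima: Top → -6, Middle → -7, Bottom → -5; maximin = -5.
Column maxima: L → 0, C → -2, R → 11; minimax = -2.
-5 ≠ -2, so there is no saddle point; optimal play is mixed.
Top is strictly dominated by Bottom, so Row never plays it.
L is strictly dominated by C (it gives Row strictly more in every row), so Column never plays it.
On the remaining 2×2 (Middle, Bottom vs C, R):
Let Row play Middle with probability p. Expected payoff against C: (-7)p + (-2)(1−p) = −5p − 2; against R: 11p + (-5)(1−p) = 16p − 5.
Setting these equal: −5p − 2 = 16p − 5 ⇒ −21p = -3 ⇒ p = 1/7, and the value is (-5)·(1/7) − 2 = -19/7.
For Column: with q = P(C), equating Middle's and Bottom's payoffs gives −18q + 11 = 3q − 5 ⇒ q = 16/21.

-19/7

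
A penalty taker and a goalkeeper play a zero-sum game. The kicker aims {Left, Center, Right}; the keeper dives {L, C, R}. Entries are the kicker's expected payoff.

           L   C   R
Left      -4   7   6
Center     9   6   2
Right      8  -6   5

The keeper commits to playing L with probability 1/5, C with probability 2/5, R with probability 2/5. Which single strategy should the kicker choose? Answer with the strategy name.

Center

Expected payoff of Left: (1/5)·(-4) + (2/5)·7 + (2/5)·6 = 22/5.
Expected payoff of Center: (1/5)·9 + (2/5)·6 + (2/5)·2 = 5.
Expected payoff of Right: (1/5)·8 + (2/5)·(-6) + (2/5)·5 = 6/5.
The largest is 5, so the kicker's best response is Center.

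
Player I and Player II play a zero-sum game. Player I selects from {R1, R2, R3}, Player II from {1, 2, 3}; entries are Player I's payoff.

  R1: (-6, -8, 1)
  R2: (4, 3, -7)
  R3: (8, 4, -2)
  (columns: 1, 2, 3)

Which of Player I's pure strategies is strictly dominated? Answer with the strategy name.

R2

R3 gives a strictly higher payoff than R2 against every column: 8 > 4, 4 > 3, -2 > -7.
So R2 is strictly dominated and Player I never plays it.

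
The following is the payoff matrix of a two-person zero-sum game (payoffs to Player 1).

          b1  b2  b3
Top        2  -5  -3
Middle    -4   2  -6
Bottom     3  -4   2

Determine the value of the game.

Row minima: Top → -5, Middle → -6, Bottom → -4; maximin = -4.
Column maxima: b1 → 3, b2 → 2, b3 → 2; minimax = 2.
-4 ≠ 2, so there is no saddle point; optimal play is mixed.
Top is strictly dominated by Bottom, so Player 1 never plays it.
b1 is strictly dominated by b3 (it gives Player 1 strictly more in every row), so Player 2 never plays it.
On the remaining 2×2 (Middle, Bottom vs b2, b3):
Let Player 1 play Middle with probability p. Expected payoff against b2: 2p + (-4)(1−p) = 6p − 4; against b3: (-6)p + 2(1−p) = −8p + 2.
Setting these equal: 6p − 4 = −8p + 2 ⇒ 14p = 6 ⇒ p = 3/7, and the value is (6)·(3/7) − 4 = -10/7.
For Player 2: with q = P(b2), equating Middle's and Bottom's payoffs gives 8q − 6 = −6q + 2 ⇒ q = 4/7.

-10/7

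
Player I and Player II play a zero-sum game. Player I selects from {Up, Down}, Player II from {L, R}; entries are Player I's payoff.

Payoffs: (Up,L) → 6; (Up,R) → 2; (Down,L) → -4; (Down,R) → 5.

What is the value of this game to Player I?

38/13

Row minima: Up → 2, Down → -4; maximin = 2.
Column maxima: L → 6, R → 5; minimax = 5.
2 ≠ 5, so there is no saddle point; optimal play is mixed.
Let Player I play Up with probability p. Expected payoff against L: 6p + (-4)(1−p) = 10p − 4; against R: 2p + 5(1−p) = −3p + 5.
Setting these equal: 10p − 4 = −3p + 5 ⇒ 13p = 9 ⇒ p = 9/13, and the value is (10)·(9/13) − 4 = 38/13.
For Player II: with q = P(L), equating Up's and Down's payoffs gives 4q + 2 = −9q + 5 ⇒ q = 3/13.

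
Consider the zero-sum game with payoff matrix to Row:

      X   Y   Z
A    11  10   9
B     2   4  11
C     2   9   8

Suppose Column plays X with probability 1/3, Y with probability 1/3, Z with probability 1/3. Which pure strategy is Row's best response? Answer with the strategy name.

A

Expected payoff of A: (1/3)·11 + (1/3)·10 + (1/3)·9 = 10.
Expected payoff of B: (1/3)·2 + (1/3)·4 + (1/3)·11 = 17/3.
Expected payoff of C: (1/3)·2 + (1/3)·9 + (1/3)·8 = 19/3.
The largest is 10, so Row's best response is A.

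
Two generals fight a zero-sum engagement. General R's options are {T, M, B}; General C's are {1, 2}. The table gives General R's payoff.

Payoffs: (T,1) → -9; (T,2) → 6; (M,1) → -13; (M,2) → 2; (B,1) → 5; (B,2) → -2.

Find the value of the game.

6/11

Row minima: T → -9, M → -13, B → -2; maximin = -2.
Column maxima: 1 → 5, 2 → 6; minimax = 5.
-2 ≠ 5, so there is no saddle point; optimal play is mixed.
M is strictly dominated by T, so General R never plays it.
On the remaining 2×2 (T, B vs 1, 2):
Let General R play T with probability p. Expected payoff against 1: (-9)p + 5(1−p) = −14p + 5; against 2: 6p + (-2)(1−p) = 8p − 2.
Setting these equal: −14p + 5 = 8p − 2 ⇒ −22p = -7 ⇒ p = 7/22, and the value is (-14)·(7/22) + 5 = 6/11.
For General C: with q = P(1), equating T's and B's payoffs gives −15q + 6 = 7q − 2 ⇒ q = 4/11.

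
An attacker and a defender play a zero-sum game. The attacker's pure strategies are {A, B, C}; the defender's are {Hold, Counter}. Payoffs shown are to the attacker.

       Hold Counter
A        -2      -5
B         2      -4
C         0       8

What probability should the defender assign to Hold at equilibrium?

6/7

Row minima: A → -5, B → -4, C → 0; maximin = 0.
Column maxima: Hold → 2, Counter → 8; minimax = 2.
0 ≠ 2, so there is no saddle point; optimal play is mixed.
A is strictly dominated by B, so the attacker never plays it.
On the remaining 2×2 (B, C vs Hold, Counter):
Let the attacker play B with probability p. Expected payoff against Hold: 2p + 0(1−p) = 2p; against Counter: (-4)p + 8(1−p) = −12p + 8.
Setting these equal: 2p = −12p + 8 ⇒ 14p = 8 ⇒ p = 4/7, and the value is (2)·(4/7) = 8/7.
For the defender: with q = P(Hold), equating B's and C's payoffs gives 6q − 4 = −8q + 8 ⇒ q = 6/7.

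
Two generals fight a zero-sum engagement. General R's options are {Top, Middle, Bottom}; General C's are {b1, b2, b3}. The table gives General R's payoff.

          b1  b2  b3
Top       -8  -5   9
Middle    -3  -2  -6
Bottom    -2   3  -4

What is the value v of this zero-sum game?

-50/19

Row minima: Top → -8, Middle → -6, Bottom → -4; maximin = -4.
Column maxima: b1 → -2, b2 → 3, b3 → 9; minimax = -2.
-4 ≠ -2, so there is no saddle point; optimal play is mixed.
Middle is strictly dominated by Bottom, so General R never plays it.
b2 is strictly dominated by b1 (it gives General R strictly more in every row), so General C never plays it.
On the remaining 2×2 (Top, Bottom vs b1, b3):
Let General R play Top with probability p. Expected payoff against b1: (-8)p + (-2)(1−p) = −6p − 2; against b3: 9p + (-4)(1−p) = 13p − 4.
Setting these equal: −6p − 2 = 13p − 4 ⇒ −19p = -2 ⇒ p = 2/19, and the value is (-6)·(2/19) − 2 = -50/19.
For General C: with q = P(b1), equating Top's and Bottom's payoffs gives −17q + 9 = 2q − 4 ⇒ q = 13/19.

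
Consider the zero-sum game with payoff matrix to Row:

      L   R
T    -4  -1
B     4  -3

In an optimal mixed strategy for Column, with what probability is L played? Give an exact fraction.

1/5

Row minima: T → -4, B → -3; maximin = -3.
Column maxima: L → 4, R → -1; minimax = -1.
-3 ≠ -1, so there is no saddle point; optimal play is mixed.
Let Row play T with probability p. Expected payoff against L: (-4)p + 4(1−p) = −8p + 4; against R: (-1)p + (-3)(1−p) = 2p − 3.
Setting these equal: −8p + 4 = 2p − 3 ⇒ −10p = -7 ⇒ p = 7/10, and the value is (-8)·(7/10) + 4 = -8/5.
For Column: with q = P(L), equating T's and B's payoffs gives −3q − 1 = 7q − 3 ⇒ q = 1/5.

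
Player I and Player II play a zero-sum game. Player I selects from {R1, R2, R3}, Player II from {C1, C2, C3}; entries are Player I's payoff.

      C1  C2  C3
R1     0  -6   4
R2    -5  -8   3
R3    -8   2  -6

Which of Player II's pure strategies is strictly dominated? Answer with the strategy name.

C3

C1 holds Player I's payoff strictly below C3 in every row: 0 < 4, -5 < 3, -8 < -6.
So C3 is strictly dominated for Player II.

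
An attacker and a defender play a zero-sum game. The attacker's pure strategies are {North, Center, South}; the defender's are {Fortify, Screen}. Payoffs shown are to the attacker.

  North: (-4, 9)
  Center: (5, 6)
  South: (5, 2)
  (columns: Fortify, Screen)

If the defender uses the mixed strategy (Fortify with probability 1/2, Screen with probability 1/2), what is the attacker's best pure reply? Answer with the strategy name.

Expected payoff of North: (1/2)·(-4) + (1/2)·9 = 5/2.
Expected payoff of Center: (1/2)·5 + (1/2)·6 = 11/2.
Expected payoff of South: (1/2)·5 + (1/2)·2 = 7/2.
The largest is 11/2, so the attacker's best response is Center.

Center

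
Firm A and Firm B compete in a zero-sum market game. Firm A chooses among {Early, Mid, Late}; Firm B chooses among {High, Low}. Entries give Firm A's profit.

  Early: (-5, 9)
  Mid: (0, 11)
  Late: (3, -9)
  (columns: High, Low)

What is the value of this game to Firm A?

33/23

Row minima: Early → -5, Mid → 0, Late → -9; maximin = 0.
Column maxima: High → 3, Low → 11; minimax = 3.
0 ≠ 3, so there is no saddle point; optimal play is mixed.
Early is strictly dominated by Mid, so Firm A never plays it.
On the remaining 2×2 (Mid, Late vs High, Low):
Let Firm A play Mid with probability p. Expected payoff against High: 0p + 3(1−p) = −3p + 3; against Low: 11p + (-9)(1−p) = 20p − 9.
Setting these equal: −3p + 3 = 20p − 9 ⇒ −23p = -12 ⇒ p = 12/23, and the value is (-3)·(12/23) + 3 = 33/23.
For Firm B: with q = P(High), equating Mid's and Late's payoffs gives −11q + 11 = 12q − 9 ⇒ q = 20/23.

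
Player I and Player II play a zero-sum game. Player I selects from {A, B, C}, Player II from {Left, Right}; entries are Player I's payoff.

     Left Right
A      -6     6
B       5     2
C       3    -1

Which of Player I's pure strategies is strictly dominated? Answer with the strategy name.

C

B gives a strictly higher payoff than C against every column: 5 > 3, 2 > -1.
So C is strictly dominated and Player I never plays it.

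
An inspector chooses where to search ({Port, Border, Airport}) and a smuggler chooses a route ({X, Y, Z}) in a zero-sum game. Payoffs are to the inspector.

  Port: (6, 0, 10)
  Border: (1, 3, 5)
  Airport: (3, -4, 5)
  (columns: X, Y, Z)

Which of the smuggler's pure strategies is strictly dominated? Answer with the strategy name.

X holds the inspector's payoff strictly below Z in every row: 6 < 10, 1 < 5, 3 < 5.
So Z is strictly dominated for the smuggler.

Z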